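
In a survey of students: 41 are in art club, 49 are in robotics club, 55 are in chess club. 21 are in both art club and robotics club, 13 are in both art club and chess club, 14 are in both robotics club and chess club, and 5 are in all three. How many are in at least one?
|A∪B∪C| = 41+49+55-21-13-14+5 = 102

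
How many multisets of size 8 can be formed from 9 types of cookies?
C(8+9-1, 9-1) = C(16, 8) = 12870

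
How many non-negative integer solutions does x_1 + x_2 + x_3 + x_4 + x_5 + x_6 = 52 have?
C(52+6-1, 6-1) = C(57, 5) = 4187106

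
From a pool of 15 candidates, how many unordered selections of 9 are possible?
C(15,9) = 15!/(9!×6!) = 5005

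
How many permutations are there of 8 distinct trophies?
8! = 40320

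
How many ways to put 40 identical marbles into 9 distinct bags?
C(40+9-1, 9-1) = C(48, 8) = 377348994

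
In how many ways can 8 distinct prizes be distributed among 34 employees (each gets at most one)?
P(34,8) = 34!/(34-8)! = 732058145280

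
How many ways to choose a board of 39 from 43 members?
C(43,39) = 43!/(39!×4!) = 123410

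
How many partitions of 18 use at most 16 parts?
By conjugation, equals partitions of 18 into parts ≤ 16. Let r_j(i) = number of partitions of i into parts ≤ j, for i = 0..18. r_1(i) = 1 for all i; r_j(i) = r_{j-1}(i) + r_j(i-j). Rows j = 2..16: ≤2: 1 1 2 2 3 3 4 4 5 5 6 6 7 7 8 8 9 9 10; ≤3: 1 1 2 3 4 5 7 8 10 12 14 16 19 21 24 27 30 33 37; ≤4: 1 1 2 3 5 6 9 11 15 18 23 27 34 39 47 54 64 72 84; ≤5: 1 1 2 3 5 7 10 13 18 23 30 37 47 57 70 84 101 119 141; ≤6: 1 1 2 3 5 7 11 14 20 26 35 44 58 71 90 110 136 163 199; ≤7: 1 1 2 3 5 7 11 15 21 28 38 49 65 82 105 131 164 201 248; ≤8: 1 1 2 3 5 7 11 15 22 29 40 52 70 89 116 146 186 230 288; ≤9: 1 1 2 3 5 7 11 15 22 30 41 54 73 94 123 157 201 252 318; ≤10: 1 1 2 3 5 7 11 15 22 30 42 55 75 97 128 164 212 267 340; ≤11: 1 1 2 3 5 7 11 15 22 30 42 56 76 99 131 169 219 278 355; ≤12: 1 1 2 3 5 7 11 15 22 30 42 56 77 100 133 172 224 285 366; ≤13: 1 1 2 3 5 7 11 15 22 30 42 56 77 101 134 174 227 290 373; ≤14: 1 1 2 3 5 7 11 15 22 30 42 56 77 101 135 175 229 293 378; ≤15: 1 1 2 3 5 7 11 15 22 30 42 56 77 101 135 176 230 295 381; ≤16: 1 1 2 3 5 7 11 15 22 30 42 56 77 101 135 176 231 296 383. r_16(18) = 383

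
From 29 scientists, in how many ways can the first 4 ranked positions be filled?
P(29,4) = 29!/(29-4)! = 570024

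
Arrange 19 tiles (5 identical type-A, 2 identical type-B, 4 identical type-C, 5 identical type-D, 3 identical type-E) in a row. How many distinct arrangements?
19! / (5! × 2! × 4! × 5! × 3!) = 29331862560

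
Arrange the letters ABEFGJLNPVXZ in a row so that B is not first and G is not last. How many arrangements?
By inclusion-exclusion: 12! - 2×(12-1)! + (12-2)! = 479001600 - 79833600 + 3628800 = 402796800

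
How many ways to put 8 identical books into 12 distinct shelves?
C(8+12-1, 12-1) = C(19, 11) = 75582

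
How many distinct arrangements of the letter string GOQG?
4! / (1! × 2! × 1!) = 12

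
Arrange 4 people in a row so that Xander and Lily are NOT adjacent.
Total - adjacent = 4! - (4-1)!×2 = 24 - 12 = 12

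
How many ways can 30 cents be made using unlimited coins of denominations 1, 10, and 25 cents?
Coefficient of x^30 in 1/(1-x^1) · 1/(1-x^10) · 1/(1-x^25). Case on j = number of 25-cent coins (j = 0..1); remainder r = 30 - 25j is made from {1,10} in ⌊r/10⌋+1 ways. r = 30, 5 → 4 + 1 = 5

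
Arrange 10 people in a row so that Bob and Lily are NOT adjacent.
Total - adjacent = 10! - (10-1)!×2 = 3628800 - 725760 = 2903040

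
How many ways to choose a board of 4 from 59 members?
C(59,4) = 59!/(4!×55!) = 455126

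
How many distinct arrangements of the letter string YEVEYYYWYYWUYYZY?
16! / (1! × 9! × 1! × 1! × 2! × 2!) = 14414400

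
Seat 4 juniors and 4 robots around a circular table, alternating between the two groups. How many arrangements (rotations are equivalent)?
Fix one of the juniors: (4-1)! ways for the remaining juniors, × 4! ways for the robots = 6 × 24 = 144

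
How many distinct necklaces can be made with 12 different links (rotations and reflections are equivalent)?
(12-1)!/2 = 39916800/2 = 19958400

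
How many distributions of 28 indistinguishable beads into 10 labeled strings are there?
C(28+10-1, 10-1) = C(37, 9) = 124403620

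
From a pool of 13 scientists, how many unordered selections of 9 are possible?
C(13,9) = 13!/(9!×4!) = 715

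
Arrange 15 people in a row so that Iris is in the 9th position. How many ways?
Fix one position: (15-1)! = 87178291200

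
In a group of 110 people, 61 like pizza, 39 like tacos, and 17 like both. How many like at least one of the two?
|A∪B| = |A| + |B| - |A∩B| = 61 + 39 - 17 = 83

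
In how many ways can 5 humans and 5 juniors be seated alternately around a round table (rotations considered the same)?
Fix one of the humans: (5-1)! ways for the remaining humans, × 5! ways for the juniors = 24 × 120 = 2880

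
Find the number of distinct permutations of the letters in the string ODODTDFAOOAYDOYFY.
17! / (2! × 4! × 1! × 3! × 2! × 5!) = 5145940800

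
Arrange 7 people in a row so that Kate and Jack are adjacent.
Treat as block: (7-1)! × 2! = 720 × 2 = 1440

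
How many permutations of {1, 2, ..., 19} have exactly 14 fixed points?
Choose the 14 fixed points C(19,14) = 11628, derange the rest: !5 = Σ_{j=0}^{5} (-1)^j·5!/j! = 120 - 120 + 60 - 20 + 5 - 1 = 44. Product = 11628 × 44 = 511632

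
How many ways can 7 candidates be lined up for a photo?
7! = 5040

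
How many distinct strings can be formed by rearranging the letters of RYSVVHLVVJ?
10! / (4! × 1! × 1! × 1! × 1! × 1! × 1!) = 151200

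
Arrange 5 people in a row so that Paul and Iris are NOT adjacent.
Total - adjacent = 5! - (5-1)!×2 = 120 - 48 = 72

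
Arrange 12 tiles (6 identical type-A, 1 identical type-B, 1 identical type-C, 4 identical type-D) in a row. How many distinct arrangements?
12! / (6! × 1! × 1! × 4!) = 27720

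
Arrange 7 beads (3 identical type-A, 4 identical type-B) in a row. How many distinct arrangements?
7! / (3! × 4!) = 35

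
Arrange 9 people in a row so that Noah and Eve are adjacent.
Treat as block: (9-1)! × 2! = 40320 × 2 = 80640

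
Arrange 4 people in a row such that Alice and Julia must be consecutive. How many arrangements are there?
Treat the 2 as one block: (4-2+1)! × 2! = 6 × 2 = 12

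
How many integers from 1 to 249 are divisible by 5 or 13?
⌊249/5⌋ + ⌊249/13⌋ - ⌊249/65⌋ = 49 + 19 - 3 = 65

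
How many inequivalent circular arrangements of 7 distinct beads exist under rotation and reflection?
(7-1)!/2 = 720/2 = 360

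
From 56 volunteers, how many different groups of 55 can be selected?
C(56,55) = 56!/(55!×1!) = 56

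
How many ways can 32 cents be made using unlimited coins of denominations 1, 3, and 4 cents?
Coefficient of x^32 in 1/(1-x^1) · 1/(1-x^3) · 1/(1-x^4). Case on j = number of 4-cent coins (j = 0..8); remainder r = 32 - 4j is made from {1,3} in ⌊r/3⌋+1 ways. r = 32, 28, 24, 20, 16, 12, 8, 4, 0 → 11 + 10 + 9 + 7 + 6 + 5 + 3 + 2 + 1 = 54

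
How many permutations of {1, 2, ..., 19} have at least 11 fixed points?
Exactly j fixed points: C(19,j)·!(19-j); sum over j ≥ 11 (derangement numbers via !m = (m-1)·(!(m-1) + !(m-2)): !0..!8 = 1, 0, 1, 2, 9, 44, 265, 1854, 14833). Σ_{j=11}^{19} C(19,j)·!(19-j) = C(19,11)·!8 + C(19,12)·!7 + C(19,13)·!6 + C(19,14)·!5 + C(19,15)·!4 + C(19,16)·!3 + C(19,17)·!2 + C(19,18)·!1 + C(19,19)·!0 = 75582·14833 + 50388·1854 + 27132·265 + 11628·44 + 3876·9 + 969·2 + 171·1 + 19·0 + 1·1 = 1222265764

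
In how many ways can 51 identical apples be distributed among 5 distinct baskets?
C(51+5-1, 5-1) = C(55, 4) = 341055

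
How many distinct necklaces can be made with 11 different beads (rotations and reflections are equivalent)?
(11-1)!/2 = 3628800/2 = 1814400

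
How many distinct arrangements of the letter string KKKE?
4! / (3! × 1!) = 4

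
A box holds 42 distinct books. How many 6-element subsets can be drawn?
C(42,6) = 42!/(6!×36!) = 5245786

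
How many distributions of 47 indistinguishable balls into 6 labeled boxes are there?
C(47+6-1, 6-1) = C(52, 5) = 2598960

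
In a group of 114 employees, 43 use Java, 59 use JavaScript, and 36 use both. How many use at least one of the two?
|A∪B| = |A| + |B| - |A∩B| = 43 + 59 - 36 = 66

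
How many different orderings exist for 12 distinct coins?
12! = 479001600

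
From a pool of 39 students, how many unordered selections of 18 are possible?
C(39,18) = 39!/(18!×21!) = 62359143990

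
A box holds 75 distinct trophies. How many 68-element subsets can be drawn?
C(75,68) = 75!/(68!×7!) = 1984829850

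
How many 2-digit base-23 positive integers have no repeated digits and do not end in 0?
Last digit: 22 nonzero choices. First digit: 21 (nonzero, ≠last). Middle 0: P(21,0) = 1. Total = 462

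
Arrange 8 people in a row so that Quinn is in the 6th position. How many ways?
Fix one position: (8-1)! = 5040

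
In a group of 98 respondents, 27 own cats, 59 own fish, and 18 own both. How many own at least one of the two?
|A∪B| = |A| + |B| - |A∩B| = 27 + 59 - 18 = 68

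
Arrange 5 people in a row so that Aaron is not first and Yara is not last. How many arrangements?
By inclusion-exclusion: 5! - 2×(5-1)! + (5-2)! = 120 - 48 + 6 = 78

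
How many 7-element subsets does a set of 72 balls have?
C(72,7) = 72!/(7!×65!) = 1473109704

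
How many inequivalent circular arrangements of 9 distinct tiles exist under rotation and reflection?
(9-1)!/2 = 40320/2 = 20160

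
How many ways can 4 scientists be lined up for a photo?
4! = 24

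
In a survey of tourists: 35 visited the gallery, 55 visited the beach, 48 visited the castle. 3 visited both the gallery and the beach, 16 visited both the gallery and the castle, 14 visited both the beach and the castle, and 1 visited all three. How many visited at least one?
|A∪B∪C| = 35+55+48-3-16-14+1 = 106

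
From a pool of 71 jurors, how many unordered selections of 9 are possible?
C(71,9) = 71!/(9!×62!) = 74473879480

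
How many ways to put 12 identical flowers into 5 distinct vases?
C(12+5-1, 5-1) = C(16, 4) = 1820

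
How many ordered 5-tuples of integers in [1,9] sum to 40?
Coefficient of x^40 in (x + x² + ... + x^9)^5. By inclusion-exclusion on dice exceeding 9: Σ_j (-1)^j C(5,j)·C(40-1-9j, 4) = C(5,0)·C(39,4) - C(5,1)·C(30,4) + C(5,2)·C(21,4) - C(5,3)·C(12,4) = 1·82251 - 5·27405 + 10·5985 - 10·495 = 126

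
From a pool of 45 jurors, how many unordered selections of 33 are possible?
C(45,33) = 45!/(33!×12!) = 28760021745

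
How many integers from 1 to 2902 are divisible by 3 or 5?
⌊2902/3⌋ + ⌊2902/5⌋ - ⌊2902/15⌋ = 967 + 580 - 193 = 1354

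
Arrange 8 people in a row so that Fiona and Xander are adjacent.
Treat as block: (8-1)! × 2! = 5040 × 2 = 10080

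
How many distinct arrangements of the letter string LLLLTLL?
7! / (1! × 6!) = 7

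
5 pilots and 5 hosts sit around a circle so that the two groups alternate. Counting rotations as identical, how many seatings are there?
Fix one of the pilots: (5-1)! ways for the remaining pilots, × 5! ways for the hosts = 24 × 120 = 2880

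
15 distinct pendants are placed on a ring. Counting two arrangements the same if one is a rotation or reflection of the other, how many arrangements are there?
(15-1)!/2 = 87178291200/2 = 43589145600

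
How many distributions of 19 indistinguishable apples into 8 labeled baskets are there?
C(19+8-1, 8-1) = C(26, 7) = 657800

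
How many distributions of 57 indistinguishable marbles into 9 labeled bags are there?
C(57+9-1, 9-1) = C(65, 8) = 5047381560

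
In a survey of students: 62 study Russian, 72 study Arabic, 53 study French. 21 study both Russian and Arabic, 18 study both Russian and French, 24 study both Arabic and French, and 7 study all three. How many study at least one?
|A∪B∪C| = 62+72+53-21-18-24+7 = 131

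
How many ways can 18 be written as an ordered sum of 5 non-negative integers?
C(18+5-1, 5-1) = C(22, 4) = 7315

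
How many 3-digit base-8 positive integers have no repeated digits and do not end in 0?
Last digit: 7 nonzero choices. First digit: 6 (nonzero, ≠last). Middle 1: P(6,1) = 6. Total = 252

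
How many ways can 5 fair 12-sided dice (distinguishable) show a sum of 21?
Coefficient of x^21 in (x + x² + ... + x^12)^5. By inclusion-exclusion on dice exceeding 12: Σ_j (-1)^j C(5,j)·C(21-1-12j, 4) = C(5,0)·C(20,4) - C(5,1)·C(8,4) = 1·4845 - 5·70 = 4495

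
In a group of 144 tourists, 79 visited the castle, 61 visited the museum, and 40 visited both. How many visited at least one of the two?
|A∪B| = |A| + |B| - |A∩B| = 79 + 61 - 40 = 100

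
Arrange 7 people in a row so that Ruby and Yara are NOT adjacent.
Total - adjacent = 7! - (7-1)!×2 = 5040 - 1440 = 3600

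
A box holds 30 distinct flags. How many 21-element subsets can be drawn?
C(30,21) = 30!/(21!×9!) = 14307150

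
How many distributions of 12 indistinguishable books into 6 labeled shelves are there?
C(12+6-1, 6-1) = C(17, 5) = 6188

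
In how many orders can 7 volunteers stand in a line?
7! = 5040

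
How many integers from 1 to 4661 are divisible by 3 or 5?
⌊4661/3⌋ + ⌊4661/5⌋ - ⌊4661/15⌋ = 1553 + 932 - 310 = 2175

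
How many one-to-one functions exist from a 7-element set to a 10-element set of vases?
P(10,7) = 10!/(10-7)! = 604800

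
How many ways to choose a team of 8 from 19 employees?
C(19,8) = 19!/(8!×11!) = 75582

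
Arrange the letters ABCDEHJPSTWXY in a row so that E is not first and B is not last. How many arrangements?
By inclusion-exclusion: 13! - 2×(13-1)! + (13-2)! = 6227020800 - 958003200 + 39916800 = 5308934400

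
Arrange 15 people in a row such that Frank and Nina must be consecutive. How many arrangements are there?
Treat the 2 as one block: (15-2+1)! × 2! = 87178291200 × 2 = 174356582400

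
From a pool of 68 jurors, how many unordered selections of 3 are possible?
C(68,3) = 68!/(3!×65!) = 50116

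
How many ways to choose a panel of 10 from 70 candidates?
C(70,10) = 70!/(10!×60!) = 396704524216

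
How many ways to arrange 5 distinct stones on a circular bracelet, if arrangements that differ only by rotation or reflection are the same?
(5-1)!/2 = 24/2 = 12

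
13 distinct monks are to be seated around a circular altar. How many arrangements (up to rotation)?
Circular: fix one position, arrange the rest. (13-1)! = 479001600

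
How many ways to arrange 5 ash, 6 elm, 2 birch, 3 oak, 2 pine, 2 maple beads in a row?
20! / (5! × 6! × 2! × 3! × 2! × 2!) = 586637251200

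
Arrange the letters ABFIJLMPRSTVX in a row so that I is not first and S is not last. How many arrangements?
By inclusion-exclusion: 13! - 2×(13-1)! + (13-2)! = 6227020800 - 958003200 + 39916800 = 5308934400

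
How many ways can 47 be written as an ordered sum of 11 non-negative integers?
C(47+11-1, 11-1) = C(57, 10) = 43183019880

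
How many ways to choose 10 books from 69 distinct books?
C(69,10) = 69!/(10!×59!) = 340032449328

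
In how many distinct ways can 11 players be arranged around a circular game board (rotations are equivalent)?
Circular: fix one position, arrange the rest. (11-1)! = 3628800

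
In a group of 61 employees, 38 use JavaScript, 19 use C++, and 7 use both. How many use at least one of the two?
|A∪B| = |A| + |B| - |A∩B| = 38 + 19 - 7 = 50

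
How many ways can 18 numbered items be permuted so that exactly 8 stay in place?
Choose the 8 fixed points C(18,8) = 43758, derange the rest: !10 = Σ_{j=0}^{10} (-1)^j·10!/j! = 3628800 - 3628800 + 1814400 - 604800 + 151200 - 30240 + 5040 - 720 + 90 - 10 + 1 = 1334961. Product = 43758 × 1334961 = 58415223438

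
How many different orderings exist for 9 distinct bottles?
9! = 362880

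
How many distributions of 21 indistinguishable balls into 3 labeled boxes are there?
C(21+3-1, 3-1) = C(23, 2) = 253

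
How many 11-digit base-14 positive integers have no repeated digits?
First digit: 13 choices (nonzero). Then descending: 13 × 13 × 12 × 11 × 10 × 9 × 8 × 7 × 6 × 5 × 4 = 13491878400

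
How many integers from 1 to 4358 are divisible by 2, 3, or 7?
⌊4358/2⌋+⌊4358/3⌋+⌊4358/7⌋ - ⌊4358/6⌋-⌊4358/14⌋-⌊4358/21⌋ + ⌊4358/42⌋ = 2179+1452+622 - 726-311-207 + 103 = 3112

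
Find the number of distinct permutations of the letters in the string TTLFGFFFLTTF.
12! / (5! × 1! × 4! × 2!) = 83160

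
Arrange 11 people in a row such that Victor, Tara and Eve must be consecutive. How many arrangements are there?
Treat the 3 as one block: (11-3+1)! × 3! = 362880 × 6 = 2177280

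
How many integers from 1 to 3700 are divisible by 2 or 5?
⌊3700/2⌋ + ⌊3700/5⌋ - ⌊3700/10⌋ = 1850 + 740 - 370 = 2220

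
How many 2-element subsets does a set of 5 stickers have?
C(5,2) = 5!/(2!×3!) = 10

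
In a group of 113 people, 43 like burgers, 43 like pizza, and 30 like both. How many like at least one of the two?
|A∪B| = |A| + |B| - |A∩B| = 43 + 43 - 30 = 56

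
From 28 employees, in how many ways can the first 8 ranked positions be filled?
P(28,8) = 28!/(28-8)! = 125318793600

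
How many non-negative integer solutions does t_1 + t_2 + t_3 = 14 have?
C(14+3-1, 3-1) = C(16, 2) = 120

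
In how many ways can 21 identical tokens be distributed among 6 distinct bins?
C(21+6-1, 6-1) = C(26, 5) = 65780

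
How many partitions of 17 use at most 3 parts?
By conjugation, equals partitions of 17 into parts ≤ 3. Let r_j(i) = number of partitions of i into parts ≤ j, for i = 0..17. r_1(i) = 1 for all i; r_j(i) = r_{j-1}(i) + r_j(i-j). Rows j = 2..3: ≤2: 1 1 2 2 3 3 4 4 5 5 6 6 7 7 8 8 9 9; ≤3: 1 1 2 3 4 5 7 8 10 12 14 16 19 21 24 27 30 33. r_3(17) = 33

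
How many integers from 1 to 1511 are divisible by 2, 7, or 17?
⌊1511/2⌋+⌊1511/7⌋+⌊1511/17⌋ - ⌊1511/14⌋-⌊1511/34⌋-⌊1511/119⌋ + ⌊1511/238⌋ = 755+215+88 - 107-44-12 + 6 = 901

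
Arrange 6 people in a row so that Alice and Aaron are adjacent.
Treat as block: (6-1)! × 2! = 120 × 2 = 240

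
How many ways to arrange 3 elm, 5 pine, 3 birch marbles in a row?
11! / (3! × 5! × 3!) = 9240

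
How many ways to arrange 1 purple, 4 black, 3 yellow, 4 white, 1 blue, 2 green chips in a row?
15! / (1! × 4! × 3! × 4! × 1! × 2!) = 189189000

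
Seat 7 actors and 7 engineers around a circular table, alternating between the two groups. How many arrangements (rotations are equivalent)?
Fix one of the actors: (7-1)! ways for the remaining actors, × 7! ways for the engineers = 720 × 5040 = 3628800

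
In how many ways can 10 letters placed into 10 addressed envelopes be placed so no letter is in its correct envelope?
!10 = Σ_{j=0}^{10} (-1)^j·10!/j! = 3628800 - 3628800 + 1814400 - 604800 + 151200 - 30240 + 5040 - 720 + 90 - 10 + 1 = 1334961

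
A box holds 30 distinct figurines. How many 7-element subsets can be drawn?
C(30,7) = 30!/(7!×23!) = 2035800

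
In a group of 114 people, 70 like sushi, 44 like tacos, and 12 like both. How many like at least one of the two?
|A∪B| = |A| + |B| - |A∩B| = 70 + 44 - 12 = 102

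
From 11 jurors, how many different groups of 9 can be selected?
C(11,9) = 11!/(9!×2!) = 55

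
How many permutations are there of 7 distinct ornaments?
7! = 5040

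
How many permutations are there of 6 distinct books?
6! = 720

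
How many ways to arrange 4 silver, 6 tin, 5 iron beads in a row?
15! / (4! × 6! × 5!) = 630630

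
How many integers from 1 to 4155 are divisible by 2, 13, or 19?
⌊4155/2⌋+⌊4155/13⌋+⌊4155/19⌋ - ⌊4155/26⌋-⌊4155/38⌋-⌊4155/247⌋ + ⌊4155/494⌋ = 2077+319+218 - 159-109-16 + 8 = 2338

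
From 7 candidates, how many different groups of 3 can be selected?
C(7,3) = 7!/(3!×4!) = 35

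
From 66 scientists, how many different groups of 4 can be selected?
C(66,4) = 66!/(4!×62!) = 720720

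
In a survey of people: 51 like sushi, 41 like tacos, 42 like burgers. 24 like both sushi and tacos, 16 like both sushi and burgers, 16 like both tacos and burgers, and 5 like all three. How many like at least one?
|A∪B∪C| = 51+41+42-24-16-16+5 = 83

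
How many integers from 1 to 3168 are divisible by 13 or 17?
⌊3168/13⌋ + ⌊3168/17⌋ - ⌊3168/221⌋ = 243 + 186 - 14 = 415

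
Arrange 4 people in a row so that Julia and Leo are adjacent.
Treat as block: (4-1)! × 2! = 6 × 2 = 12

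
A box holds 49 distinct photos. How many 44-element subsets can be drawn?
C(49,44) = 49!/(44!×5!) = 1906884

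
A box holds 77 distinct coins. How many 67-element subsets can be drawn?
C(77,67) = 77!/(67!×10!) = 1096993404430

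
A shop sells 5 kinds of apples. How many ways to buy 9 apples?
C(9+5-1, 5-1) = C(13, 4) = 715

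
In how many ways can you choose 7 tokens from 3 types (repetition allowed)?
C(7+3-1, 3-1) = C(9, 2) = 36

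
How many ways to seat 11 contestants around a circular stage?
Circular: fix one position, arrange the rest. (11-1)! = 3628800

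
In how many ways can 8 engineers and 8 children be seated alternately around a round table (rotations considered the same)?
Fix one of the engineers: (8-1)! ways for the remaining engineers, × 8! ways for the children = 5040 × 40320 = 203212800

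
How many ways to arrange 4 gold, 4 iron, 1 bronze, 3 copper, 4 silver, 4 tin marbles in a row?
20! / (4! × 4! × 1! × 3! × 4! × 4!) = 1222160940000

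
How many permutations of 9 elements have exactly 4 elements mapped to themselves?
Choose the 4 fixed points C(9,4) = 126, derange the rest: !5 = Σ_{j=0}^{5} (-1)^j·5!/j! = 120 - 120 + 60 - 20 + 5 - 1 = 44. Product = 126 × 44 = 5544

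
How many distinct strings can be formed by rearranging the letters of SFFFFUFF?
8! / (1! × 1! × 6!) = 56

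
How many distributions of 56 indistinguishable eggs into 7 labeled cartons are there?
C(56+7-1, 7-1) = C(62, 6) = 61474519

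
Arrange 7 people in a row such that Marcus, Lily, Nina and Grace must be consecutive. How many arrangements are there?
Treat the 4 as one block: (7-4+1)! × 4! = 24 × 24 = 576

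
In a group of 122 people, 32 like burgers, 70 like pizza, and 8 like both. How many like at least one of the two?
|A∪B| = |A| + |B| - |A∩B| = 32 + 70 - 8 = 94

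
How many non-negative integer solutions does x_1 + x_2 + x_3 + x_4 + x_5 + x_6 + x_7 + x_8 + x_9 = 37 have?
C(37+9-1, 9-1) = C(45, 8) = 215553195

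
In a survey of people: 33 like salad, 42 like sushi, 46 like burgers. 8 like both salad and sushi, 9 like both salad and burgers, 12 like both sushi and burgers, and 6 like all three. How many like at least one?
|A∪B∪C| = 33+42+46-8-9-12+6 = 98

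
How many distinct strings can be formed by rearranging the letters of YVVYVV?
6! / (4! × 2!) = 15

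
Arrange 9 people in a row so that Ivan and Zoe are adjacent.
Treat as block: (9-1)! × 2! = 40320 × 2 = 80640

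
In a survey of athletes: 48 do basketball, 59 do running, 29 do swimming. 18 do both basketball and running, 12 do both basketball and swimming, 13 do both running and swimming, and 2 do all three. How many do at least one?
|A∪B∪C| = 48+59+29-18-12-13+2 = 95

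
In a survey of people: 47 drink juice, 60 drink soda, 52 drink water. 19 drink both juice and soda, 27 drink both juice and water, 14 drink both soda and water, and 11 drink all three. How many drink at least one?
|A∪B∪C| = 47+60+52-19-27-14+11 = 110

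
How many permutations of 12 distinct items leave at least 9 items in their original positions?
Exactly j fixed points: C(12,j)·!(12-j); sum over j ≥ 9 (derangement numbers via !m = (m-1)·(!(m-1) + !(m-2)): !0..!3 = 1, 0, 1, 2). Σ_{j=9}^{12} C(12,j)·!(12-j) = C(12,9)·!3 + C(12,10)·!2 + C(12,11)·!1 + C(12,12)·!0 = 220·2 + 66·1 + 12·0 + 1·1 = 507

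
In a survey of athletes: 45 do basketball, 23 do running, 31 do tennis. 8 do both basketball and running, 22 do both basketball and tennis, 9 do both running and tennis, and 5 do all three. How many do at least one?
|A∪B∪C| = 45+23+31-8-22-9+5 = 65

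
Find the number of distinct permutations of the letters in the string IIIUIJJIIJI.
11! / (3! × 7! × 1!) = 1320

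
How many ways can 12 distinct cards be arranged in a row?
12! = 479001600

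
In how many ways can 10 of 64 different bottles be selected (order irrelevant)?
C(64,10) = 64!/(10!×54!) = 151473214816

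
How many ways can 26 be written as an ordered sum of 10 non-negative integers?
C(26+10-1, 10-1) = C(35, 9) = 70607460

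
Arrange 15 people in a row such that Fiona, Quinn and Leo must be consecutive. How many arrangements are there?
Treat the 3 as one block: (15-3+1)! × 3! = 6227020800 × 6 = 37362124800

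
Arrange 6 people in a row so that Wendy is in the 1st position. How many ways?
Fix one position: (6-1)! = 120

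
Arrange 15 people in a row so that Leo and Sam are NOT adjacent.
Total - adjacent = 15! - (15-1)!×2 = 1307674368000 - 174356582400 = 1133317785600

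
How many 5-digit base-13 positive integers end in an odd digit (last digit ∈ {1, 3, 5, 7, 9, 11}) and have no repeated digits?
Last∈{1,3,5,7,9,11}. Last=0: 0. Last nonzero: 6×11×P(11,3) = 65340. Total = 65340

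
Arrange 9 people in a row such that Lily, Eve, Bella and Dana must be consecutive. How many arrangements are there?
Treat the 4 as one block: (9-4+1)! × 4! = 720 × 24 = 17280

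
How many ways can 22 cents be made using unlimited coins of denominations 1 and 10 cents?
Coefficient of x^22 in 1/(1-x^1) · 1/(1-x^10). Use j coins of 10 for j = 0..⌊22/10⌋ = 2, the rest in 1s: 2 + 1 = 3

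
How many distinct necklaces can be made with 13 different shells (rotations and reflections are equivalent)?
(13-1)!/2 = 479001600/2 = 239500800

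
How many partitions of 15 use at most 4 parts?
By conjugation, equals partitions of 15 into parts ≤ 4. Let r_j(i) = number of partitions of i into parts ≤ j, for i = 0..15. r_1(i) = 1 for all i; r_j(i) = r_{j-1}(i) + r_j(i-j). Rows j = 2..4: ≤2: 1 1 2 2 3 3 4 4 5 5 6 6 7 7 8 8; ≤3: 1 1 2 3 4 5 7 8 10 12 14 16 19 21 24 27; ≤4: 1 1 2 3 5 6 9 11 15 18 23 27 34 39 47 54. r_4(15) = 54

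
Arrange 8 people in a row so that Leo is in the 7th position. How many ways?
Fix one position: (8-1)! = 5040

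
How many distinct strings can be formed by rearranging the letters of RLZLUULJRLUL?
12! / (1! × 2! × 5! × 1! × 3!) = 332640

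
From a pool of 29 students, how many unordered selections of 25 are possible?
C(29,25) = 29!/(25!×4!) = 23751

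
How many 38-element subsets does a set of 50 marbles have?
C(50,38) = 50!/(38!×12!) = 121399651100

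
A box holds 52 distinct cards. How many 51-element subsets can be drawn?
C(52,51) = 52!/(51!×1!) = 52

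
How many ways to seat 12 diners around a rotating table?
Circular: fix one position, arrange the rest. (12-1)! = 39916800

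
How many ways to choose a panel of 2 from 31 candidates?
C(31,2) = 31!/(2!×29!) = 465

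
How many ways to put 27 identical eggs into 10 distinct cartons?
C(27+10-1, 10-1) = C(36, 9) = 94143280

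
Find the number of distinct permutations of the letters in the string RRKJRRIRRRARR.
13! / (1! × 1! × 9! × 1! × 1!) = 17160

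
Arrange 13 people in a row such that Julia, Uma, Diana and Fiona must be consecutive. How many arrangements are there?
Treat the 4 as one block: (13-4+1)! × 4! = 3628800 × 24 = 87091200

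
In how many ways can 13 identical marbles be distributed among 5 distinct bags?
C(13+5-1, 5-1) = C(17, 4) = 2380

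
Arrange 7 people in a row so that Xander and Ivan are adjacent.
Treat as block: (7-1)! × 2! = 720 × 2 = 1440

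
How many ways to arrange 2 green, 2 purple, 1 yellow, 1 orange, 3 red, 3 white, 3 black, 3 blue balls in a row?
18! / (2! × 2! × 1! × 1! × 3! × 3! × 3! × 3!) = 1235025792000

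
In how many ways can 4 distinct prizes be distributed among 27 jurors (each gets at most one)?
P(27,4) = 27!/(27-4)! = 421200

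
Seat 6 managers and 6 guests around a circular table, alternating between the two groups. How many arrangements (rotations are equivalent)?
Fix one of the managers: (6-1)! ways for the remaining managers, × 6! ways for the guests = 120 × 720 = 86400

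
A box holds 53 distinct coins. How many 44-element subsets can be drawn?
C(53,44) = 53!/(44!×9!) = 4431613550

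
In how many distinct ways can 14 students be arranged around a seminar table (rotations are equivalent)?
Circular: fix one position, arrange the rest. (14-1)! = 6227020800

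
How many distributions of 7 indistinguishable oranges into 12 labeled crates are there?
C(7+12-1, 12-1) = C(18, 11) = 31824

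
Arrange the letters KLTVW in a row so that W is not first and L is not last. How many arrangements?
By inclusion-exclusion: 5! - 2×(5-1)! + (5-2)! = 120 - 48 + 6 = 78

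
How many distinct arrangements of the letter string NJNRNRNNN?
9! / (6! × 2! × 1!) = 252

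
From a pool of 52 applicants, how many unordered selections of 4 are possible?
C(52,4) = 52!/(4!×48!) = 270725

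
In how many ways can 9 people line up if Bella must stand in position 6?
Fix one position: (9-1)! = 40320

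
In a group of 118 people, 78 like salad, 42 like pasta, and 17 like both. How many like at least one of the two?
|A∪B| = |A| + |B| - |A∩B| = 78 + 42 - 17 = 103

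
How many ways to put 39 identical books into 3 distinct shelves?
C(39+3-1, 3-1) = C(41, 2) = 820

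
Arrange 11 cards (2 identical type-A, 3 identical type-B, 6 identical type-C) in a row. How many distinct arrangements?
11! / (2! × 3! × 6!) = 4620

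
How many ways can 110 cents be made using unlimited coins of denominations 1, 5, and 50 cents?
Coefficient of x^110 in 1/(1-x^1) · 1/(1-x^5) · 1/(1-x^50). Case on j = number of 50-cent coins (j = 0..2); remainder r = 110 - 50j is made from {1,5} in ⌊r/5⌋+1 ways. r = 110, 60, 10 → 23 + 13 + 3 = 39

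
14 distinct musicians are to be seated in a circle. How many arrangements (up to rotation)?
Circular: fix one position, arrange the rest. (14-1)! = 6227020800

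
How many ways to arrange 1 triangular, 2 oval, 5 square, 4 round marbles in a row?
12! / (1! × 2! × 5! × 4!) = 83160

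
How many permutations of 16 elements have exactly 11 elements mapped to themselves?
Choose the 11 fixed points C(16,11) = 4368, derange the rest: !5 = Σ_{j=0}^{5} (-1)^j·5!/j! = 120 - 120 + 60 - 20 + 5 - 1 = 44. Product = 4368 × 44 = 192192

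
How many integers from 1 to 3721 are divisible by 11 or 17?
⌊3721/11⌋ + ⌊3721/17⌋ - ⌊3721/187⌋ = 338 + 218 - 19 = 537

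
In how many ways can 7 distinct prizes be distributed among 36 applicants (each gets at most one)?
P(36,7) = 36!/(36-7)! = 42072307200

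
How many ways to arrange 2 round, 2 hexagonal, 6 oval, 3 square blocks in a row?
13! / (2! × 2! × 6! × 3!) = 360360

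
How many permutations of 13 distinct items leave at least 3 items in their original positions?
Exactly j fixed points: C(13,j)·!(13-j); sum over j ≥ 3 (derangement numbers via !m = (m-1)·(!(m-1) + !(m-2)): !0..!10 = 1, 0, 1, 2, 9, 44, 265, 1854, 14833, 133496, 1334961). Σ_{j=3}^{13} C(13,j)·!(13-j) = C(13,3)·!10 + C(13,4)·!9 + C(13,5)·!8 + C(13,6)·!7 + C(13,7)·!6 + C(13,8)·!5 + C(13,9)·!4 + C(13,10)·!3 + C(13,11)·!2 + C(13,12)·!1 + C(13,13)·!0 = 286·1334961 + 715·133496 + 1287·14833 + 1716·1854 + 1716·265 + 1287·44 + 715·9 + 286·2 + 78·1 + 13·0 + 1·1 = 500038475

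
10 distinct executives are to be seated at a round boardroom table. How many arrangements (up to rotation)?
Circular: fix one position, arrange the rest. (10-1)! = 362880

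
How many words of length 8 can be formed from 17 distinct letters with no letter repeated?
P(17,8) = 17!/(17-8)! = 980179200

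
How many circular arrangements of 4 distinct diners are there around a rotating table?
Circular: fix one position, arrange the rest. (4-1)! = 6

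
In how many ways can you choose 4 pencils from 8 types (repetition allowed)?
C(4+8-1, 8-1) = C(11, 7) = 330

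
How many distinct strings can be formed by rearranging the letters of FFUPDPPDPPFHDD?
14! / (4! × 3! × 1! × 1! × 5!) = 5045040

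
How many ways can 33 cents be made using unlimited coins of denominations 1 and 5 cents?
Coefficient of x^33 in 1/(1-x^1) · 1/(1-x^5). Use j coins of 5 for j = 0..⌊33/5⌋ = 6, the rest in 1s: 6 + 1 = 7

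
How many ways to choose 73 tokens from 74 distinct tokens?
C(74,73) = 74!/(73!×1!) = 74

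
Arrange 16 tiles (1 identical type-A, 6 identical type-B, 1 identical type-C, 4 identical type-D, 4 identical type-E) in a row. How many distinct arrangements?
16! / (1! × 6! × 1! × 4! × 4!) = 50450400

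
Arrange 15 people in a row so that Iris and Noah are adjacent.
Treat as block: (15-1)! × 2! = 87178291200 × 2 = 174356582400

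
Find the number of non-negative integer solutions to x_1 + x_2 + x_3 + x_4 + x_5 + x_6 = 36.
C(36+6-1, 6-1) = C(41, 5) = 749398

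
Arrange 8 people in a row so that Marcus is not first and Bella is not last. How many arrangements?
By inclusion-exclusion: 8! - 2×(8-1)! + (8-2)! = 40320 - 10080 + 720 = 30960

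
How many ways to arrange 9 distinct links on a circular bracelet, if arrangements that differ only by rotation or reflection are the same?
(9-1)!/2 = 40320/2 = 20160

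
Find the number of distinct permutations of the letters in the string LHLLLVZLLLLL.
12! / (1! × 1! × 9! × 1!) = 1320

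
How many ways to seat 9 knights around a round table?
Circular: fix one position, arrange the rest. (9-1)! = 40320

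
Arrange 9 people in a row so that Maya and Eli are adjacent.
Treat as block: (9-1)! × 2! = 40320 × 2 = 80640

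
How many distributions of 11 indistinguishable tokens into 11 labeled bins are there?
C(11+11-1, 11-1) = C(21, 10) = 352716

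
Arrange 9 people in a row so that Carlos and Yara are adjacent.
Treat as block: (9-1)! × 2! = 40320 × 2 = 80640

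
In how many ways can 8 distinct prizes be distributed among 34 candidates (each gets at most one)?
P(34,8) = 34!/(34-8)! = 732058145280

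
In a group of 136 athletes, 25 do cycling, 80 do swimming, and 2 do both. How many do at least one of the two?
|A∪B| = |A| + |B| - |A∩B| = 25 + 80 - 2 = 103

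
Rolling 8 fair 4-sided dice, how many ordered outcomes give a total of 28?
Coefficient of x^28 in (x + x² + ... + x^4)^8. By inclusion-exclusion on dice exceeding 4: Σ_j (-1)^j C(8,j)·C(28-1-4j, 7) = C(8,0)·C(27,7) - C(8,1)·C(23,7) + C(8,2)·C(19,7) - C(8,3)·C(15,7) + C(8,4)·C(11,7) - C(8,5)·C(7,7) = 1·888030 - 8·245157 + 28·50388 - 56·6435 + 70·330 - 56·1 = 322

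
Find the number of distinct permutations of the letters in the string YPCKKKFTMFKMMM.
14! / (1! × 4! × 1! × 2! × 4! × 1! × 1!) = 75675600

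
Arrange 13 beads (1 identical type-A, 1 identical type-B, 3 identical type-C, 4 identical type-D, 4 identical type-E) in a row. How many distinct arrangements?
13! / (1! × 1! × 3! × 4! × 4!) = 1801800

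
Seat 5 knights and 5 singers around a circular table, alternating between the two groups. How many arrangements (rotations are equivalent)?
Fix one of the knights: (5-1)! ways for the remaining knights, × 5! ways for the singers = 24 × 120 = 2880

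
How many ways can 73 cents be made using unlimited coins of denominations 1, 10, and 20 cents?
Coefficient of x^73 in 1/(1-x^1) · 1/(1-x^10) · 1/(1-x^20). Case on j = number of 20-cent coins (j = 0..3); remainder r = 73 - 20j is made from {1,10} in ⌊r/10⌋+1 ways. r = 73, 53, 33, 13 → 8 + 6 + 4 + 2 = 20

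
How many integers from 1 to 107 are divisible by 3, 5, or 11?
⌊107/3⌋+⌊107/5⌋+⌊107/11⌋ - ⌊107/15⌋-⌊107/33⌋-⌊107/55⌋ + ⌊107/165⌋ = 35+21+9 - 7-3-1 + 0 = 54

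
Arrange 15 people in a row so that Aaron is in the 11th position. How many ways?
Fix one position: (15-1)! = 87178291200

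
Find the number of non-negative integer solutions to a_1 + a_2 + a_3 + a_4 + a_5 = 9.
C(9+5-1, 5-1) = C(13, 4) = 715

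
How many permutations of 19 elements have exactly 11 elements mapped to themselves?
Choose the 11 fixed points C(19,11) = 75582, derange the rest: !8 = Σ_{j=0}^{8} (-1)^j·8!/j! = 40320 - 40320 + 20160 - 6720 + 1680 - 336 + 56 - 8 + 1 = 14833. Product = 75582 × 14833 = 1121107806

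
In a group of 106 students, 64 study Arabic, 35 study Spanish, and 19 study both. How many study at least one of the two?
|A∪B| = |A| + |B| - |A∩B| = 64 + 35 - 19 = 80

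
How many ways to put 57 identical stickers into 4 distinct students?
C(57+4-1, 4-1) = C(60, 3) = 34220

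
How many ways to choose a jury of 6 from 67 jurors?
C(67,6) = 67!/(6!×61!) = 99795696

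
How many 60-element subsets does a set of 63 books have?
C(63,60) = 63!/(60!×3!) = 39711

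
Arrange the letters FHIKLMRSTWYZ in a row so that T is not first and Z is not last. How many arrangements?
By inclusion-exclusion: 12! - 2×(12-1)! + (12-2)! = 479001600 - 79833600 + 3628800 = 402796800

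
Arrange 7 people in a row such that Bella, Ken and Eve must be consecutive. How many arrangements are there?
Treat the 3 as one block: (7-3+1)! × 3! = 120 × 6 = 720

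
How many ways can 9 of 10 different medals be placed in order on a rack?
P(10,9) = 10!/(10-9)! = 3628800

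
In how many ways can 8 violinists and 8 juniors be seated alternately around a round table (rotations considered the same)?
Fix one of the violinists: (8-1)! ways for the remaining violinists, × 8! ways for the juniors = 5040 × 40320 = 203212800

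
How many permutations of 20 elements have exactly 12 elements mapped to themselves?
Choose the 12 fixed points C(20,12) = 125970, derange the rest: !8 = Σ_{j=0}^{8} (-1)^j·8!/j! = 40320 - 40320 + 20160 - 6720 + 1680 - 336 + 56 - 8 + 1 = 14833. Product = 125970 × 14833 = 1868513010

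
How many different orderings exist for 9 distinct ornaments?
9! = 362880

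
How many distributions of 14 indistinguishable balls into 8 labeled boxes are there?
C(14+8-1, 8-1) = C(21, 7) = 116280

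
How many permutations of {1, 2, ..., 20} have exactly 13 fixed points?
Choose the 13 fixed points C(20,13) = 77520, derange the rest: !7 = Σ_{j=0}^{7} (-1)^j·7!/j! = 5040 - 5040 + 2520 - 840 + 210 - 42 + 7 - 1 = 1854. Product = 77520 × 1854 = 143722080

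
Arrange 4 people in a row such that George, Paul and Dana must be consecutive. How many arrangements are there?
Treat the 3 as one block: (4-3+1)! × 3! = 2 × 6 = 12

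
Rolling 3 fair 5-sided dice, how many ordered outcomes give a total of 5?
Coefficient of x^5 in (x + x² + ... + x^5)^3. By inclusion-exclusion on dice exceeding 5: Σ_j (-1)^j C(3,j)·C(5-1-5j, 2) = C(3,0)·C(4,2) = 1·6 = 6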